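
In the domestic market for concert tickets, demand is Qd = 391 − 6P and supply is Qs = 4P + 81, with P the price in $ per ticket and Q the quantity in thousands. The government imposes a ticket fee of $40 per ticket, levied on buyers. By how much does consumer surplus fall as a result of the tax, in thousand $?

Consumer surplus falls by $2512 thousand.

Before the tax: set 391 − 6P = 4P + 81 → P* = $31, Q* = 205.
With the tax collected from buyers, demand (in seller-price terms) shifts: Qd = 391 − 6(P + 40).
Solving gives Q = 109 with buyers paying $47 and producers receiving $7 (the $40 wedge).
ΔCS is the trapezoid between Q = 109 and Q = 205 of height $16: ½ · (205 + 109) · 16 = $2512.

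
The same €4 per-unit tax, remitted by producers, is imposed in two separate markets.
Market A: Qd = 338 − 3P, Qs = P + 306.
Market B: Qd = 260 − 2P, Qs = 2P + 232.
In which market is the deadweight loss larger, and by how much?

Market A: pre-tax P* = €8, Q* = 314; post-tax Q = 311; deadweight loss = €6.
Market B: pre-tax P* = €7, Q* = 246; post-tax Q = 242; deadweight loss = €8.
Difference: €6 vs €8 → market B is larger by €2.

Market B, by €2.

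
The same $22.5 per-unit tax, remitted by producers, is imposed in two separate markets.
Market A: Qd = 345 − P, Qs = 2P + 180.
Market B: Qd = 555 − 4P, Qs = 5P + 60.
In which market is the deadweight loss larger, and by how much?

Market B, by $393.75.

Market A: pre-tax P* = $55, Q* = 290; post-tax Q = 275; deadweight loss = $168.75.
Market B: pre-tax P* = $55, Q* = 335; post-tax Q = 285; deadweight loss = $562.5.
Difference: $168.75 vs $562.5 → market B is larger by $393.75.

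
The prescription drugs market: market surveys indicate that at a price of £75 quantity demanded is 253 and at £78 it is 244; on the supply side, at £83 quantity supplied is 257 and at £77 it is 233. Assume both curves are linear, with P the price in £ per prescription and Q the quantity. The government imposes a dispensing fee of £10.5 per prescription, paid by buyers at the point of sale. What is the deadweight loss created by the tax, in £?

Deadweight loss = £94.5.

Demand slope: (244 − 253)/(78 − 75) = -3, so Qd = 478 − 3P.
Supply slope: (233 − 257)/(77 − 83) = 4, so Qs = 4P − 75.
Without the tax, 478 − 3P = 4P − 75 gives 7P = 553, so P* = £79 and Q* = 241.
With the tax collected from buyers, demand (in seller-price terms) shifts: Qd = 478 − 3(P + 10.5).
New equilibrium: buyers pay £85, sellers receive £74.5, Q = 223. (Wedge: Pb − Ps = 10.5.)
Quantity falls by |ΔQ| = |241 − 223| = 18.
DWL = ½ · t · |ΔQ| = ½ · 10.5 · 18 = £94.5.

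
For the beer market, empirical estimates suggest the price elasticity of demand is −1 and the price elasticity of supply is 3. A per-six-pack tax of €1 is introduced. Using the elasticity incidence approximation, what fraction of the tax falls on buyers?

Buyers' share ≈ 0.75.

Incidence ratio: buyers' share ≈ εs / (εs + |εd|) = 3 / (3 + 1) = 0.75.
Supply is the more elastic side, so buyers bear the larger share.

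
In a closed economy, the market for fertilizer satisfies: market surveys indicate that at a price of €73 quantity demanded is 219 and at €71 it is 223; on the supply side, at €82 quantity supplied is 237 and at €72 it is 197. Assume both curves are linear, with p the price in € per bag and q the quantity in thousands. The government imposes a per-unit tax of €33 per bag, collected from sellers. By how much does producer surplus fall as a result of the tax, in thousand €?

Demand slope: (223 − 219)/(71 − 73) = -2, so qd = 365 − 2p.
Supply slope: (197 − 237)/(72 − 82) = 4, so qs = 4p − 91.
Without the tax, 365 − 2p = 4p − 91 gives 6p = 456, so p* = €76 and q* = 213.
With the tax collected from sellers, supply shifts: qs = 4(p − 33) − 91.
Solving gives q = 169 with consumers paying €98 and sellers receiving €65 (the €33 wedge).
ΔPS is the trapezoid between Q = 169 and Q = 213 of height €11: ½ · (213 + 169) · 11 = €2101.

Producer surplus falls by €2101 thousand.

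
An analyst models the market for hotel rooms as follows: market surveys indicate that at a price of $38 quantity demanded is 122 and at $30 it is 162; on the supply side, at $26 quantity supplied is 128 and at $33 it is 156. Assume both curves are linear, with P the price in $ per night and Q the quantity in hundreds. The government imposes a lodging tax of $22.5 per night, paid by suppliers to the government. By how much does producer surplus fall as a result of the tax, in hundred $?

Demand slope: (162 − 122)/(30 − 38) = -5, so Qd = 312 − 5P.
Supply slope: (156 − 128)/(33 − 26) = 4, so Qs = 4P + 24.
Before the tax: set 312 − 5P = 4P + 24 → P* = $32, Q* = 152.
With the tax collected from suppliers, supply shifts: Qs = 4(P − 22.5) + 24.
Solving gives Q = 102 with consumers paying $42 and suppliers receiving $19.5 (the $22.5 wedge).
ΔPS is the trapezoid between Q = 102 and Q = 152 of height $12.5: ½ · (152 + 102) · 12.5 = $1587.5.

Producer surplus falls by $1587.5 hundred.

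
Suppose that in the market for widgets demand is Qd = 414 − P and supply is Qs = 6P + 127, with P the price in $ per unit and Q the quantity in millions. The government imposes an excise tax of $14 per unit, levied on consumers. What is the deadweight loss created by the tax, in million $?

Deadweight loss = $84 million.

Without the tax, 414 − P = 6P + 127 gives 7P = 287, so P* = $41 and Q* = 373.
With the tax collected from consumers, demand (in seller-price terms) shifts: Qd = 414 − (P + 14).
New equilibrium: consumers pay $53, suppliers receive $39, Q = 361. (Wedge: Pb − Ps = 14.)
Quantity falls by |ΔQ| = |373 − 361| = 12.
DWL = ½ · t · |ΔQ| = ½ · 14 · 12 = $84.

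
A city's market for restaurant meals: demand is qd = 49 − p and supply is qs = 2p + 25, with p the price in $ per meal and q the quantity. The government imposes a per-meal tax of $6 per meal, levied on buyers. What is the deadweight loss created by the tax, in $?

Before the tax: set 49 − p = 2p + 25 → p* = $8, q* = 41.
With the tax collected from buyers, demand (in seller-price terms) shifts: qd = 49 − (p + 6).
Solving gives q = 37 with buyers paying $12 and sellers receiving $6 (the $6 wedge).
Quantity falls by |ΔQ| = |41 − 37| = 4.
DWL = ½ · t · |ΔQ| = ½ · 6 · 4 = $12.

Deadweight loss = $12.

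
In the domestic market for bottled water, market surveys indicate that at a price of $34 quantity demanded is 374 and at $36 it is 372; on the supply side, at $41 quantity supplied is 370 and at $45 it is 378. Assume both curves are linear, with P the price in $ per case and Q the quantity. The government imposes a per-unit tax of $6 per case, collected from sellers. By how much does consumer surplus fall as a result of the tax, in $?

Demand slope: (372 − 374)/(36 − 34) = -1, so Qd = 408 − P.
Supply slope: (378 − 370)/(45 − 41) = 2, so Qs = 2P + 288.
Without the tax, 408 − P = 2P + 288 gives 3P = 120, so P* = $40 and Q* = 368.
With the tax collected from sellers, supply shifts: Qs = 2(P − 6) + 288.
Solving gives Q = 364 with buyers paying $44 and sellers receiving $38 (the $6 wedge).
ΔCS is the trapezoid between Q = 364 and Q = 368 of height $4: ½ · (368 + 364) · 4 = $1464.

Consumer surplus falls by $1464.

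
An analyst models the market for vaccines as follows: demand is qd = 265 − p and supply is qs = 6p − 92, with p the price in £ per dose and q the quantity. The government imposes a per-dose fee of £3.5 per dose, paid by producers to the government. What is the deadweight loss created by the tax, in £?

Before the tax: set 265 − p = 6p − 92 → p* = £51, q* = 214.
With the tax collected from producers, supply shifts: qs = 6(p − 3.5) − 92.
Solving gives q = 211 with buyers paying £54 and producers receiving £50.5 (the £3.5 wedge).
Quantity falls by |ΔQ| = |214 − 211| = 3.
DWL = ½ · t · |ΔQ| = ½ · 3.5 · 3 = £5.25.

Deadweight loss = £5.25.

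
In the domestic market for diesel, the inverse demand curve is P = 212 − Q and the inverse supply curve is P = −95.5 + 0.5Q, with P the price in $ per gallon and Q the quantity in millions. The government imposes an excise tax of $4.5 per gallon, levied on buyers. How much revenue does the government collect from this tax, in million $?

Rewrite in direct form: Qd = 212 − P and Qs = 2P + 191.
Without the tax, 212 − P = 2P + 191 gives 3P = 21, so P* = $7 and Q* = 205.
With the tax collected from buyers, demand (in seller-price terms) shifts: Qd = 212 − (P + 4.5).
New equilibrium: buyers pay $10, sellers receive $5.5, Q = 202. (Wedge: Pb − Ps = 4.5.)
Revenue = t · Q = 4.5 · 202 = $909.

Tax revenue = $909 million.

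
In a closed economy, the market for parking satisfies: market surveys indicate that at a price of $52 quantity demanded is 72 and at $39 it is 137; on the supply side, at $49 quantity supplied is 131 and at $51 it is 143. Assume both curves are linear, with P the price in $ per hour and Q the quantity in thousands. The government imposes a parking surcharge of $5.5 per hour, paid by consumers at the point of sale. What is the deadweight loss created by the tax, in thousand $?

Demand slope: (137 − 72)/(39 − 52) = -5, so Qd = 332 − 5P.
Supply slope: (143 − 131)/(51 − 49) = 6, so Qs = 6P − 163.
Without the tax, 332 − 5P = 6P − 163 gives 11P = 495, so P* = $45 and Q* = 107.
With the tax collected from consumers, demand (in seller-price terms) shifts: Qd = 332 − 5(P + 5.5).
New equilibrium: consumers pay $48, sellers receive $42.5, Q = 92. (Wedge: Pb − Ps = 5.5.)
Quantity falls by |ΔQ| = |107 − 92| = 15.
DWL = ½ · t · |ΔQ| = ½ · 5.5 · 15 = $41.25.

Deadweight loss = $41.25 thousand.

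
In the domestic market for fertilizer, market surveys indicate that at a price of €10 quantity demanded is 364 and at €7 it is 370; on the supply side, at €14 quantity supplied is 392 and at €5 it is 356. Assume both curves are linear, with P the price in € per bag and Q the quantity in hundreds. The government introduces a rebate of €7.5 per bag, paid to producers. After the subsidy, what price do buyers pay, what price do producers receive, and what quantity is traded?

Buyers pay €3; producers receive €10.5; quantity = 378.

Demand slope: (370 − 364)/(7 − 10) = -2, so Qd = 384 − 2P.
Supply slope: (356 − 392)/(5 − 14) = 4, so Qs = 4P + 336.
Without the subsidy, 384 − 2P = 4P + 336 gives 6P = 48, so P* = €8 and Q* = 368.
With a per-unit subsidy paid to producers, each receives P + 7.5 per unit sold, so supply becomes Qs = 4(P + 7.5) + 336.
Solving gives Q = 378 with buyers paying €3 and producers receiving €10.5 (the €7.5 wedge).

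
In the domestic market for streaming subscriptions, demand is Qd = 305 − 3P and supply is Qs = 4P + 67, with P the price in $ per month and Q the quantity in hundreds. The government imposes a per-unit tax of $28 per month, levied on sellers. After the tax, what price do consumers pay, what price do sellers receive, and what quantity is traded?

Without the tax, 305 − 3P = 4P + 67 gives 7P = 238, so P* = $34 and Q* = 203.
With the tax collected from sellers, supply shifts: Qs = 4(P − 28) + 67.
Solving gives Q = 155 with consumers paying $50 and sellers receiving $22 (the $28 wedge).

Consumers pay $50; sellers receive $22; quantity = 155.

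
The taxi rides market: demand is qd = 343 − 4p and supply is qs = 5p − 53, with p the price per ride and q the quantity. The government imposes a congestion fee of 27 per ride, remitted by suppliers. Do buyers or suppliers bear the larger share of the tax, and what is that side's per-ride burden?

Buyers bear the larger share: 15 per ride.

Without the tax, 343 − 4p = 5p − 53 gives 9p = 396, so p* = 44 and q* = 167.
With the tax collected from suppliers, supply shifts: qs = 5(p − 27) − 53.
New equilibrium: buyers pay 59, suppliers receive 32, q = 107. (Wedge: pb − ps = 27.)
Per-ride burden: buyers 15, suppliers 12.
Buyers take the larger share because demand is less price-elastic here (demand slope 4 vs supply slope 5).
The less price-elastic side of the market bears the larger share of a per-unit tax.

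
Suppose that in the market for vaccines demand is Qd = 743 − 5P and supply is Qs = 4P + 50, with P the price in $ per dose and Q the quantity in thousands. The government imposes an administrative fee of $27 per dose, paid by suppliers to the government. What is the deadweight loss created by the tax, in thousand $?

Deadweight loss = $810 thousand.

Before the tax: set 743 − 5P = 4P + 50 → P* = $77, Q* = 358.
With the tax collected from suppliers, supply shifts: Qs = 4(P − 27) + 50.
New equilibrium: consumers pay $89, suppliers receive $62, Q = 298. (Wedge: Pb − Ps = 27.)
Quantity falls by |ΔQ| = |358 − 298| = 60.
DWL = ½ · t · |ΔQ| = ½ · 27 · 60 = $810.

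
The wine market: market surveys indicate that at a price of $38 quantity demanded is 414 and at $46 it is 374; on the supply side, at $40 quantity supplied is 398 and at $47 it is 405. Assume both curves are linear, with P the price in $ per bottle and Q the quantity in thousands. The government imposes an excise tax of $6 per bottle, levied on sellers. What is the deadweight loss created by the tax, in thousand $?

Deadweight loss = $15 thousand.

Demand slope: (374 − 414)/(46 − 38) = -5, so Qd = 604 − 5P.
Supply slope: (405 − 398)/(47 − 40) = 1, so Qs = P + 358.
Before the tax: set 604 − 5P = P + 358 → P* = $41, Q* = 399.
With the tax collected from sellers, supply shifts: Qs = (P − 6) + 358.
Solving gives Q = 394 with buyers paying $42 and sellers receiving $36 (the $6 wedge).
Quantity falls by |ΔQ| = |399 − 394| = 5.
DWL = ½ · t · |ΔQ| = ½ · 6 · 5 = $15.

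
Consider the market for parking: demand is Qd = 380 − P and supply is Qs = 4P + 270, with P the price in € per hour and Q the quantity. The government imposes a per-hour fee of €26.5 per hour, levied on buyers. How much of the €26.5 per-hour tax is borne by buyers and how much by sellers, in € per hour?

Buyers bear €21.2 per hour; sellers bear €5.3 per hour.

Before the tax: set 380 − P = 4P + 270 → P* = €22, Q* = 358.
With the tax collected from buyers, demand (in seller-price terms) shifts: Qd = 380 − (P + 26.5).
New equilibrium: buyers pay €43.2, sellers receive €16.7, Q = 336.8. (Wedge: Pb − Ps = 26.5.)
Burden on buyers: €21.2; on sellers: €5.3. (They sum to €26.5.)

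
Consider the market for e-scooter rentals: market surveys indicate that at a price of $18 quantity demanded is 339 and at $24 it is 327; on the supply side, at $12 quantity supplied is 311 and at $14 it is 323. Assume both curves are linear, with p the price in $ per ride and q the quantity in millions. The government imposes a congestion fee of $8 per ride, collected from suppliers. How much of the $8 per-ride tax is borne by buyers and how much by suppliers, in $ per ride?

Buyers bear $6 per ride; suppliers bear $2 per ride.

Demand slope: (327 − 339)/(24 − 18) = -2, so qd = 375 − 2p.
Supply slope: (323 − 311)/(14 − 12) = 6, so qs = 6p + 239.
Without the tax, 375 − 2p = 6p + 239 gives 8p = 136, so p* = $17 and q* = 341.
With the tax collected from suppliers, supply shifts: qs = 6(p − 8) + 239.
Solving gives q = 329 with buyers paying $23 and suppliers receiving $15 (the $8 wedge).
Burden on buyers: $6; on suppliers: $2. (They sum to $8.)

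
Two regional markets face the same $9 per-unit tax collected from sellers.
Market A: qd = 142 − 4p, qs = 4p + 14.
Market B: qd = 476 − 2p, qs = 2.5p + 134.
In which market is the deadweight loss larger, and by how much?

Market A, by $36.

Market A: pre-tax p* = $16, q* = 78; post-tax q = 60; deadweight loss = $81.
Market B: pre-tax p* = $76, q* = 324; post-tax q = 314; deadweight loss = $45.
Difference: $81 vs $45 → market A is larger by $36.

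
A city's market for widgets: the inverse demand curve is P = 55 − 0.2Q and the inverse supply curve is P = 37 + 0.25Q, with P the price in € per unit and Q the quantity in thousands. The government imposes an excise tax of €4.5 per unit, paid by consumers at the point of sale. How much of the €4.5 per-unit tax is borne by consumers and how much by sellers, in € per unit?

Inverting to Q(P) form: Qd = 275 − 5P; Qs = 4P − 148.
Before the tax: set 275 − 5P = 4P − 148 → P* = €47, Q* = 40.
With the tax collected from consumers, demand (in seller-price terms) shifts: Qd = 275 − 5(P + 4.5).
Solving gives Q = 30 with consumers paying €49 and sellers receiving €44.5 (the €4.5 wedge).
Burden on consumers: €2; on sellers: €2.5. (They sum to €4.5.)

Consumers bear €2 per unit; sellers bear €2.5 per unit.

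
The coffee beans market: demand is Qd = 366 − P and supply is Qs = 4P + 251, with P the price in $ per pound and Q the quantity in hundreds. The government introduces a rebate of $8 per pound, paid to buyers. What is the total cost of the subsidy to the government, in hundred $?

Government outlay = $2795.2 hundred.

Before the subsidy: set 366 − P = 4P + 251 → P* = $23, Q* = 343.
With a per-unit subsidy paid to buyers, each effectively pays P − 8, so demand becomes Qd = 366 − (P − 8).
New equilibrium: buyers pay $16.6, producers receive $24.6, Q = 349.4. (Wedge: Pb − Ps = −8.)
Outlay = t · Q = 8 · 349.4 = $2795.2.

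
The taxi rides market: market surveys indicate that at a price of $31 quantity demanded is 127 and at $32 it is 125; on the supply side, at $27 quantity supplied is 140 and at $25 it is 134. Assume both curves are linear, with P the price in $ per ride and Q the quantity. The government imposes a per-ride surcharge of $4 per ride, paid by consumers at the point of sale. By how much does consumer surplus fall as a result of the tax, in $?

Demand slope: (125 − 127)/(32 − 31) = -2, so Qd = 189 − 2P.
Supply slope: (134 − 140)/(25 − 27) = 3, so Qs = 3P + 59.
Without the tax, 189 − 2P = 3P + 59 gives 5P = 130, so P* = $26 and Q* = 137.
With the tax collected from consumers, demand (in seller-price terms) shifts: Qd = 189 − 2(P + 4).
Solving gives Q = 132.2 with consumers paying $28.4 and suppliers receiving $24.4 (the $4 wedge).
ΔCS is the trapezoid between Q = 132.2 and Q = 137 of height $2.4: ½ · (137 + 132.2) · 2.4 = $323.04.

Consumer surplus falls by $323.04.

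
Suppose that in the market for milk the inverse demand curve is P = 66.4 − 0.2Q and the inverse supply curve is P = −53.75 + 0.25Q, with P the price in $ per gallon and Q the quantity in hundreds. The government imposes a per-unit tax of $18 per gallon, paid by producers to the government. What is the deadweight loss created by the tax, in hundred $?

Rewrite in direct form: Qd = 332 − 5P and Qs = 4P + 215.
Before the tax: set 332 − 5P = 4P + 215 → P* = $13, Q* = 267.
With the tax collected from producers, supply shifts: Qs = 4(P − 18) + 215.
New equilibrium: consumers pay $21, producers receive $3, Q = 227. (Wedge: Pb − Ps = 18.)
Quantity falls by |ΔQ| = |267 − 227| = 40.
DWL = ½ · t · |ΔQ| = ½ · 18 · 40 = $360.

Deadweight loss = $360 hundred.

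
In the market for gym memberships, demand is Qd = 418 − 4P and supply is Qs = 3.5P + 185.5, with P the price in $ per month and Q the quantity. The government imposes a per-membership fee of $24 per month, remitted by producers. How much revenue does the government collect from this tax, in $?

Tax revenue = $5980.8.

Without the tax, 418 − 4P = 3.5P + 185.5 gives 7.5P = 232.5, so P* = $31 and Q* = 294.
With the tax collected from producers, supply shifts: Qs = 3.5(P − 24) + 185.5.
New equilibrium: buyers pay $42.2, producers receive $18.2, Q = 249.2. (Wedge: Pb − Ps = 24.)
Revenue = t · Q = 24 · 249.2 = $5980.8.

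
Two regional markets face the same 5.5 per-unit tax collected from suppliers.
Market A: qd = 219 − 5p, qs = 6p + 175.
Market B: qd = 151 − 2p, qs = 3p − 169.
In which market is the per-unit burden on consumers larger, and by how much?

Market A: pre-tax p* = 4, q* = 199; post-tax q = 184; per-unit burden on consumers = 3.
Market B: pre-tax p* = 64, q* = 23; post-tax q = 16.4; per-unit burden on consumers = 3.3.
Difference: 3 vs 3.3 → market B is larger by 0.3.

Market B, by 0.3.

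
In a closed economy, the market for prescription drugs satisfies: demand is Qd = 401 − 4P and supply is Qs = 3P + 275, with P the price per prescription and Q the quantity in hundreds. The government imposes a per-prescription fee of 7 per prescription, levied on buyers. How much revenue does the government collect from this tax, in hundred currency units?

Tax revenue = 2219 hundred.

Without the tax, 401 − 4P = 3P + 275 gives 7P = 126, so P* = 18 and Q* = 329.
With the tax collected from buyers, demand (in seller-price terms) shifts: Qd = 401 − 4(P + 7).
Solving gives Q = 317 with buyers paying 21 and producers receiving 14 (the 7 wedge).
Revenue = t · Q = 7 · 317 = 2219.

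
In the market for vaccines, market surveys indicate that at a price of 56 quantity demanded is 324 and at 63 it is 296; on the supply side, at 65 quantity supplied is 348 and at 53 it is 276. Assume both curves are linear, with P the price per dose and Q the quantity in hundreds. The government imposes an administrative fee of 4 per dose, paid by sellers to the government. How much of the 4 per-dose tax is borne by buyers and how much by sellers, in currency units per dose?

Buyers bear 2.4 per dose; sellers bear 1.6 per dose.

Demand slope: (296 − 324)/(63 − 56) = -4, so Qd = 548 − 4P.
Supply slope: (276 − 348)/(53 − 65) = 6, so Qs = 6P − 42.
Without the tax, 548 − 4P = 6P − 42 gives 10P = 590, so P* = 59 and Q* = 312.
With the tax collected from sellers, supply shifts: Qs = 6(P − 4) − 42.
Solving gives Q = 302.4 with buyers paying 61.4 and sellers receiving 57.4 (the 4 wedge).
Burden on buyers: 2.4; on sellers: 1.6. (They sum to 4.)
The less price-elastic side of the market bears the larger share of a per-unit tax.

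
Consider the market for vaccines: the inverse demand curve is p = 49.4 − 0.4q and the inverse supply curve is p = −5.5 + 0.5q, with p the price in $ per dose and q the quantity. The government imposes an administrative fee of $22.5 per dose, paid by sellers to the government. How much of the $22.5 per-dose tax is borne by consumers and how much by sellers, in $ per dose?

Inverting to q(p) form: qd = 123.5 − 2.5p; qs = 2p + 11.
Without the tax, 123.5 − 2.5p = 2p + 11 gives 4.5p = 112.5, so p* = $25 and q* = 61.
With the tax collected from sellers, supply shifts: qs = 2(p − 22.5) + 11.
Solving gives q = 36 with consumers paying $35 and sellers receiving $12.5 (the $22.5 wedge).
Burden on consumers: $10; on sellers: $12.5. (They sum to $22.5.)

Consumers bear $10 per dose; sellers bear $12.5 per dose.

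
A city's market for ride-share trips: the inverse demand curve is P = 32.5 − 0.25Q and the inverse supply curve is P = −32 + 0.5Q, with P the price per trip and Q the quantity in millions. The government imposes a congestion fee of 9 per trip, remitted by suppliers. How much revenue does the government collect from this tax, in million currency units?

Tax revenue = 666 million.

Inverting to Q(P) form: Qd = 130 − 4P; Qs = 2P + 64.
Without the tax, 130 − 4P = 2P + 64 gives 6P = 66, so P* = 11 and Q* = 86.
With the tax collected from suppliers, supply shifts: Qs = 2(P − 9) + 64.
New equilibrium: consumers pay 14, suppliers receive 5, Q = 74. (Wedge: Pb − Ps = 9.)
Revenue = t · Q = 9 · 74 = 666.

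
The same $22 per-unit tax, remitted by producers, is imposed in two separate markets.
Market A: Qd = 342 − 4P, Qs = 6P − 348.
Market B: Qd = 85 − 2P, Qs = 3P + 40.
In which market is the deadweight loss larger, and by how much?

Market A, by $290.4.

Market A: pre-tax P* = $69, Q* = 66; post-tax Q = 13.2; deadweight loss = $580.8.
Market B: pre-tax P* = $9, Q* = 67; post-tax Q = 40.6; deadweight loss = $290.4.
Difference: $580.8 vs $290.4 → market A is larger by $290.4.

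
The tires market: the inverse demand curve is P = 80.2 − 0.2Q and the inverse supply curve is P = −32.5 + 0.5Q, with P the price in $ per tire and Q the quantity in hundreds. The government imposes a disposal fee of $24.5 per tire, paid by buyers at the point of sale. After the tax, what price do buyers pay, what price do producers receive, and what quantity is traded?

Inverting to Q(P) form: Qd = 401 − 5P; Qs = 2P + 65.
Before the tax: set 401 − 5P = 2P + 65 → P* = $48, Q* = 161.
With the tax collected from buyers, demand (in seller-price terms) shifts: Qd = 401 − 5(P + 24.5).
Solving gives Q = 126 with buyers paying $55 and producers receiving $30.5 (the $24.5 wedge).

Buyers pay $55; producers receive $30.5; quantity = 126.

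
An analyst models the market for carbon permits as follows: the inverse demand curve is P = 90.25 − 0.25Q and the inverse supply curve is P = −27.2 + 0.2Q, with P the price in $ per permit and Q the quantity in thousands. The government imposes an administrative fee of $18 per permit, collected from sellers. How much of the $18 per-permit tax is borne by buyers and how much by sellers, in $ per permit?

Inverting to Q(P) form: Qd = 361 − 4P; Qs = 5P + 136.
Before the tax: set 361 − 4P = 5P + 136 → P* = $25, Q* = 261.
With the tax collected from sellers, supply shifts: Qs = 5(P − 18) + 136.
New equilibrium: buyers pay $35, sellers receive $17, Q = 221. (Wedge: Pb − Ps = 18.)
Burden on buyers: $10; on sellers: $8. (They sum to $18.)
The less price-elastic side of the market bears the larger share of a per-unit tax.

Buyers bear $10 per permit; sellers bear $8 per permit.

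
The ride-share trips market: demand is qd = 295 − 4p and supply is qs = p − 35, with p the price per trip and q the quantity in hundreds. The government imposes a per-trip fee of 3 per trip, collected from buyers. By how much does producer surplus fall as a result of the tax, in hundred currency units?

Before the tax: set 295 − 4p = p − 35 → p* = 66, q* = 31.
With the tax collected from buyers, demand (in seller-price terms) shifts: qd = 295 − 4(p + 3).
Solving gives q = 28.6 with buyers paying 66.6 and sellers receiving 63.6 (the 3 wedge).
ΔPS is the trapezoid between Q = 28.6 and Q = 31 of height 2.4: ½ · (31 + 28.6) · 2.4 = 71.52.

Producer surplus falls by 71.52 hundred.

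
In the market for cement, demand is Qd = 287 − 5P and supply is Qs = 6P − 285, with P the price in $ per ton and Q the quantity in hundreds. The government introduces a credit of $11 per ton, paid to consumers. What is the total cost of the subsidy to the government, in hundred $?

Government outlay = $627 hundred.

Without the subsidy, 287 − 5P = 6P − 285 gives 11P = 572, so P* = $52 and Q* = 27.
With a per-unit subsidy paid to consumers, each effectively pays P − 11, so demand becomes Qd = 287 − 5(P − 11).
New equilibrium: consumers pay $46, sellers receive $57, Q = 57. (Wedge: Pb − Ps = −11.)
Outlay = t · Q = 11 · 57 = $627.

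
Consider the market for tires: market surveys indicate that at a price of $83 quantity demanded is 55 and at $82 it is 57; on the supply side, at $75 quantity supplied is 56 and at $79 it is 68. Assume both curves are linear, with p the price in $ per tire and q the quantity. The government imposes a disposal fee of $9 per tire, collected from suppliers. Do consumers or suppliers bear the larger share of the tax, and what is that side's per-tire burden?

Consumers bear the larger share: $5.4 per tire.

Demand slope: (57 − 55)/(82 − 83) = -2, so qd = 221 − 2p.
Supply slope: (68 − 56)/(79 − 75) = 3, so qs = 3p − 169.
Without the tax, 221 − 2p = 3p − 169 gives 5p = 390, so p* = $78 and q* = 65.
With the tax collected from suppliers, supply shifts: qs = 3(p − 9) − 169.
Solving gives q = 54.2 with consumers paying $83.4 and suppliers receiving $74.4 (the $9 wedge).
Per-tire burden: consumers $5.4, suppliers $3.6.
Consumers take the larger share because demand is less price-elastic here (demand slope 2 vs supply slope 3).
The less price-elastic side of the market bears the larger share of a per-unit tax.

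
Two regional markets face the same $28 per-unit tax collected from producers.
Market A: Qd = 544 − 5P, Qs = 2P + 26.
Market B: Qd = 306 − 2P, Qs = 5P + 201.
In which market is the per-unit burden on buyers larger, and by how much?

Market B, by $12.

Market A: pre-tax P* = $74, Q* = 174; post-tax Q = 134; per-unit burden on buyers = $8.
Market B: pre-tax P* = $15, Q* = 276; post-tax Q = 236; per-unit burden on buyers = $20.
Difference: $8 vs $20 → market B is larger by $12.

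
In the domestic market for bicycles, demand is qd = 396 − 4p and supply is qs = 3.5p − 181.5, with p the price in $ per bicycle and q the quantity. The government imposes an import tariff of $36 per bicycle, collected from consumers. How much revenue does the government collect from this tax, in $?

Tax revenue = $748.8.

Without the tax, 396 − 4p = 3.5p − 181.5 gives 7.5p = 577.5, so p* = $77 and q* = 88.
With the tax collected from consumers, demand (in seller-price terms) shifts: qd = 396 − 4(p + 36).
New equilibrium: consumers pay $93.8, producers receive $57.8, q = 20.8. (Wedge: pb − ps = 36.)
Revenue = t · Q = 36 · 20.8 = $748.8.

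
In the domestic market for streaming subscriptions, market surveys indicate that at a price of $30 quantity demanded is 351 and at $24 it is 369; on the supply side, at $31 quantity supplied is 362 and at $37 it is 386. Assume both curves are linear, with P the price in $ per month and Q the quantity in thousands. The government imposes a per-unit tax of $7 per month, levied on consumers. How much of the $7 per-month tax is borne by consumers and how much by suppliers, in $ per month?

Consumers bear $4 per month; suppliers bear $3 per month.

Demand slope: (369 − 351)/(24 − 30) = -3, so Qd = 441 − 3P.
Supply slope: (386 − 362)/(37 − 31) = 4, so Qs = 4P + 238.
Before the tax: set 441 − 3P = 4P + 238 → P* = $29, Q* = 354.
With the tax collected from consumers, demand (in seller-price terms) shifts: Qd = 441 − 3(P + 7).
Solving gives Q = 342 with consumers paying $33 and suppliers receiving $26 (the $7 wedge).
Burden on consumers: $4; on suppliers: $3. (They sum to $7.)
The less price-elastic side of the market bears the larger share of a per-unit tax.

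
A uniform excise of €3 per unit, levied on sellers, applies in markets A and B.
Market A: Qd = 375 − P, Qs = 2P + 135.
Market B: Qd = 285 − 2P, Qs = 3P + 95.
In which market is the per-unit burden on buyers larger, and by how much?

Market A, by €0.2.

Market A: pre-tax P* = €80, Q* = 295; post-tax Q = 293; per-unit burden on buyers = €2.
Market B: pre-tax P* = €38, Q* = 209; post-tax Q = 205.4; per-unit burden on buyers = €1.8.
Difference: €2 vs €1.8 → market A is larger by €0.2.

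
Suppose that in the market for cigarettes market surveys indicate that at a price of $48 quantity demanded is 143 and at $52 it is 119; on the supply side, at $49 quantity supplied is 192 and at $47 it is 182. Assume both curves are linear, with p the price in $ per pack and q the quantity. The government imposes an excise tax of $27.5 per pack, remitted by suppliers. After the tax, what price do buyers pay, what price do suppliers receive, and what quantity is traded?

Buyers pay $56.5; suppliers receive $29; quantity = 92.

Demand slope: (119 − 143)/(52 − 48) = -6, so qd = 431 − 6p.
Supply slope: (182 − 192)/(47 − 49) = 5, so qs = 5p − 53.
Without the tax, 431 − 6p = 5p − 53 gives 11p = 484, so p* = $44 and q* = 167.
With the tax collected from suppliers, supply shifts: qs = 5(p − 27.5) − 53.
New equilibrium: buyers pay $56.5, suppliers receive $29, q = 92. (Wedge: pb − ps = 27.5.)
The less price-elastic side of the market bears the larger share of a per-unit tax.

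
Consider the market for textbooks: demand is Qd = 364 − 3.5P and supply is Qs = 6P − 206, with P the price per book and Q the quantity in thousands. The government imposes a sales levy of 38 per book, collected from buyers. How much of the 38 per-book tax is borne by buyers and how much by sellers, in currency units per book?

Before the tax: set 364 − 3.5P = 6P − 206 → P* = 60, Q* = 154.
With the tax collected from buyers, demand (in seller-price terms) shifts: Qd = 364 − 3.5(P + 38).
Solving gives Q = 70 with buyers paying 84 and sellers receiving 46 (the 38 wedge).
Burden on buyers: 24; on sellers: 14. (They sum to 38.)

Buyers bear 24 per book; sellers bear 14 per book.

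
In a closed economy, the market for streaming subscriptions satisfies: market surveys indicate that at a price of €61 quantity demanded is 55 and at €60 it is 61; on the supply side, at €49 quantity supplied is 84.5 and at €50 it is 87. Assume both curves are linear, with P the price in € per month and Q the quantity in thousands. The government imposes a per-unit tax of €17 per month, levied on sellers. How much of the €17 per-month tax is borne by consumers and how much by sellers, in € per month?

Consumers bear €5 per month; sellers bear €12 per month.

Demand slope: (61 − 55)/(60 − 61) = -6, so Qd = 421 − 6P.
Supply slope: (87 − 84.5)/(50 − 49) = 2.5, so Qs = 2.5P − 38.
Before the tax: set 421 − 6P = 2.5P − 38 → P* = €54, Q* = 97.
With the tax collected from sellers, supply shifts: Qs = 2.5(P − 17) − 38.
Solving gives Q = 67 with consumers paying €59 and sellers receiving €42 (the €17 wedge).
Burden on consumers: €5; on sellers: €12. (They sum to €17.)
The less price-elastic side of the market bears the larger share of a per-unit tax.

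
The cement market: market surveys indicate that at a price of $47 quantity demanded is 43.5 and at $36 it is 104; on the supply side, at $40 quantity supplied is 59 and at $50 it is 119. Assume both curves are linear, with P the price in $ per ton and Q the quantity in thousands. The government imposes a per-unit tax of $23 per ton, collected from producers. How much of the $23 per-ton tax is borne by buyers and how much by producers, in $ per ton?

Demand slope: (104 − 43.5)/(36 − 47) = -5.5, so Qd = 302 − 5.5P.
Supply slope: (119 − 59)/(50 − 40) = 6, so Qs = 6P − 181.
Without the tax, 302 − 5.5P = 6P − 181 gives 11.5P = 483, so P* = $42 and Q* = 71.
With the tax collected from producers, supply shifts: Qs = 6(P − 23) − 181.
Solving gives Q = 5 with buyers paying $54 and producers receiving $31 (the $23 wedge).
Burden on buyers: $12; on producers: $11. (They sum to $23.)

Buyers bear $12 per ton; producers bear $11 per ton.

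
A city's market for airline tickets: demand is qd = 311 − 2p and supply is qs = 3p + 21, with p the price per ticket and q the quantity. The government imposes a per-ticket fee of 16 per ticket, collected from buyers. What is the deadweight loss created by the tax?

Deadweight loss = 153.6.

Before the tax: set 311 − 2p = 3p + 21 → p* = 58, q* = 195.
With the tax collected from buyers, demand (in seller-price terms) shifts: qd = 311 − 2(p + 16).
New equilibrium: buyers pay 67.6, producers receive 51.6, q = 175.8. (Wedge: pb − ps = 16.)
Quantity falls by |ΔQ| = |195 − 175.8| = 19.2.
DWL = ½ · t · |ΔQ| = ½ · 16 · 19.2 = 153.6.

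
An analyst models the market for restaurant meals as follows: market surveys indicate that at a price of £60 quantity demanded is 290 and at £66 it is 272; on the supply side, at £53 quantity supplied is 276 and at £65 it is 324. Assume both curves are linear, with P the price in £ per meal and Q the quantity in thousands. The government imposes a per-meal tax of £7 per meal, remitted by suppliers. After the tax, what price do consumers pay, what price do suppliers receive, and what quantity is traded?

Demand slope: (272 − 290)/(66 − 60) = -3, so Qd = 470 − 3P.
Supply slope: (324 − 276)/(65 − 53) = 4, so Qs = 4P + 64.
Before the tax: set 470 − 3P = 4P + 64 → P* = £58, Q* = 296.
With the tax collected from suppliers, supply shifts: Qs = 4(P − 7) + 64.
Solving gives Q = 284 with consumers paying £62 and suppliers receiving £55 (the £7 wedge).

Consumers pay £62; suppliers receive £55; quantity = 284.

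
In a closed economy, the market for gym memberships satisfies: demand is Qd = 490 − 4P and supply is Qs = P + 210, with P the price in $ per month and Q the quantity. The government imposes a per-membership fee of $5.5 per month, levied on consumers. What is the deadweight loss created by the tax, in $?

Without the tax, 490 − 4P = P + 210 gives 5P = 280, so P* = $56 and Q* = 266.
With the tax collected from consumers, demand (in seller-price terms) shifts: Qd = 490 − 4(P + 5.5).
Solving gives Q = 261.6 with consumers paying $57.1 and sellers receiving $51.6 (the $5.5 wedge).
Quantity falls by |ΔQ| = |266 − 261.6| = 4.4.
DWL = ½ · t · |ΔQ| = ½ · 5.5 · 4.4 = $12.1.

Deadweight loss = $12.1.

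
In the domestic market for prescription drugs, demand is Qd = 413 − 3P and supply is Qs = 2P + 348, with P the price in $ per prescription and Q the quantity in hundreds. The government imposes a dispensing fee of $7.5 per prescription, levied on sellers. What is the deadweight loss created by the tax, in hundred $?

Deadweight loss = $33.75 hundred.

Without the tax, 413 − 3P = 2P + 348 gives 5P = 65, so P* = $13 and Q* = 374.
With the tax collected from sellers, supply shifts: Qs = 2(P − 7.5) + 348.
New equilibrium: buyers pay $16, sellers receive $8.5, Q = 365. (Wedge: Pb − Ps = 7.5.)
Quantity falls by |ΔQ| = |374 − 365| = 9.
DWL = ½ · t · |ΔQ| = ½ · 7.5 · 9 = $33.75.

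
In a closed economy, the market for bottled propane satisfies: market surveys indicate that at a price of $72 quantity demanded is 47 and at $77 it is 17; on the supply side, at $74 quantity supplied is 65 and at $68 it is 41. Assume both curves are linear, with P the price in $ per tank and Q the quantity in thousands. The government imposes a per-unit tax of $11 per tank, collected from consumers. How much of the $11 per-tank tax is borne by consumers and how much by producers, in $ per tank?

Demand slope: (17 − 47)/(77 − 72) = -6, so Qd = 479 − 6P.
Supply slope: (41 − 65)/(68 − 74) = 4, so Qs = 4P − 231.
Before the tax: set 479 − 6P = 4P − 231 → P* = $71, Q* = 53.
With the tax collected from consumers, demand (in seller-price terms) shifts: Qd = 479 − 6(P + 11).
New equilibrium: consumers pay $75.4, producers receive $64.4, Q = 26.6. (Wedge: Pb − Ps = 11.)
Burden on consumers: $4.4; on producers: $6.6. (They sum to $11.)

Consumers bear $4.4 per tank; producers bear $6.6 per tank.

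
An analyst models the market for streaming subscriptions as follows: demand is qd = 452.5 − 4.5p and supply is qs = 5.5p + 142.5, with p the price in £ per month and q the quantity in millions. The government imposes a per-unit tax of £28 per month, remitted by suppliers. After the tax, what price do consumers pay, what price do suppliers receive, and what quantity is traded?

Consumers pay £46.4; suppliers receive £18.4; quantity = 243.7.

Without the tax, 452.5 − 4.5p = 5.5p + 142.5 gives 10p = 310, so p* = £31 and q* = 313.
With the tax collected from suppliers, supply shifts: qs = 5.5(p − 28) + 142.5.
New equilibrium: consumers pay £46.4, suppliers receive £18.4, q = 243.7. (Wedge: pb − ps = 28.)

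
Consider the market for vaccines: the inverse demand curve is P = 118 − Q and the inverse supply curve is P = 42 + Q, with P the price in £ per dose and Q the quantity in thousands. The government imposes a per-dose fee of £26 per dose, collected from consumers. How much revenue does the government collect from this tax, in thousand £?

Tax revenue = £650 thousand.

Inverting to Q(P) form: Qd = 118 − P; Qs = P − 42.
Without the tax, 118 − P = P − 42 gives 2P = 160, so P* = £80 and Q* = 38.
With the tax collected from consumers, demand (in seller-price terms) shifts: Qd = 118 − (P + 26).
Solving gives Q = 25 with consumers paying £93 and sellers receiving £67 (the £26 wedge).
Revenue = t · Q = 26 · 25 = £650.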